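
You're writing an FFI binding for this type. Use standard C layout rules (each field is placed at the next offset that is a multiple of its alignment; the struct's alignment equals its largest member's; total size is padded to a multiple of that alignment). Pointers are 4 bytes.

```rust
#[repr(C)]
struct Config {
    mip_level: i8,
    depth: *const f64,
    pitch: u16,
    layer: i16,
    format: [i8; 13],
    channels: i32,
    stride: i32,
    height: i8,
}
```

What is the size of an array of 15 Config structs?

600

0..1  mip_level  (1B, 1-aligned)
1..4  -- padding (3B)
4..8  depth  (4B, 4-aligned)
8..10  pitch  (2B, 2-aligned)
10..12  layer  (2B, 2-aligned)
12..25  format  (13B, 1-aligned)
25..28  -- padding (3B)
28..32  channels  (4B, 4-aligned)
32..36  stride  (4B, 4-aligned)
36..37  height  (1B, 1-aligned)
37..40  -- tail padding (3B)
sizeof = 40, alignof = 4
array of 15: 15 × 40 = 600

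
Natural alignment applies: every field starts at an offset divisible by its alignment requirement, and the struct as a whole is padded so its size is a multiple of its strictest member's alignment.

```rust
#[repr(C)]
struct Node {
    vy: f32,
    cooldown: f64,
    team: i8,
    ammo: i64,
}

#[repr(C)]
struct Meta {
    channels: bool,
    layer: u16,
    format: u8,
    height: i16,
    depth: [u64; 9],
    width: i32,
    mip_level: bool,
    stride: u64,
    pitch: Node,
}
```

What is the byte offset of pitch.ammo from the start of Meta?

Node: @0: vy [4B, align 4] → 4; +4 pad (align 8); @8: cooldown [8B, align 8] → 16; @16: team [1B, align 1] → 17; +7 pad (align 8); @24: ammo [8B, align 8] → 32; size 32, align 8
@0: channels [1B, align 1] → 1
+1 pad (align 2)
@2: layer [2B, align 2] → 4
@4: format [1B, align 1] → 5
+1 pad (align 2)
@6: height [2B, align 2] → 8
@8: depth [72B, align 8] → 80
@80: width [4B, align 4] → 84
@84: mip_level [1B, align 1] → 85
+3 pad (align 8)
@88: stride [8B, align 8] → 96
@96: pitch [32B, align 8] → 128
within Node: ammo at 24
96 + 24 = 120

120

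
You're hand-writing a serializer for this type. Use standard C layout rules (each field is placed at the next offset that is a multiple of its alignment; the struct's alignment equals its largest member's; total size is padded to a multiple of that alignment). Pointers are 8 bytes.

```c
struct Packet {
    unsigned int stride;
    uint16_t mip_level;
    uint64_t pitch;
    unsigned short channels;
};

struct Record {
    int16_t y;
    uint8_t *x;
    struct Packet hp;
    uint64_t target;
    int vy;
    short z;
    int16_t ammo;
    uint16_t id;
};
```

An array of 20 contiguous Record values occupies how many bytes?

Packet: stride at 0 (size 4, align 4) → ends 4; mip_level at 4 (size 2, align 2) → ends 6; pad 2 to align 8 for pitch; pitch at 8 (size 8, align 8) → ends 16; channels at 16 (size 2, align 2) → ends 18; tail pad 6 to reach multiple of 8; total 24 bytes, alignment 8
y at 0 (size 2, align 2) → ends 2
pad 6 to align 8 for x
x at 8 (size 8, align 8) → ends 16
hp at 16 (size 24, align 8) → ends 40
target at 40 (size 8, align 8) → ends 48
vy at 48 (size 4, align 4) → ends 52
z at 52 (size 2, align 2) → ends 54
ammo at 54 (size 2, align 2) → ends 56
id at 56 (size 2, align 2) → ends 58
tail pad 6 to reach multiple of 8
total 64 bytes, alignment 8
array of 20: 20 × 64 = 1280

1280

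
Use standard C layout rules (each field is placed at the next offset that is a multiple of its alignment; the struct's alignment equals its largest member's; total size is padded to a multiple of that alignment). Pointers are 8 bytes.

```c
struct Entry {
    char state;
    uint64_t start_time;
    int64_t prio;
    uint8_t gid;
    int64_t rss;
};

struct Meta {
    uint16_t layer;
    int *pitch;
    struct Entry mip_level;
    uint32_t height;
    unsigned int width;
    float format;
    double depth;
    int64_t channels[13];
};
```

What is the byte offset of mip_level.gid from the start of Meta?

Entry: 0..1  state  (1B, 1-aligned); 1..8  -- padding (7B); 8..16  start_time  (8B, 8-aligned); 16..24  prio  (8B, 8-aligned); 24..25  gid  (1B, 1-aligned); 25..32  -- padding (7B); 32..40  rss  (8B, 8-aligned); sizeof = 40, alignof = 8
0..2  layer  (2B, 2-aligned)
2..8  -- padding (6B)
8..16  pitch  (8B, 8-aligned)
16..56  mip_level  (40B, 8-aligned)
within Entry: gid at 24
16 + 24 = 40

40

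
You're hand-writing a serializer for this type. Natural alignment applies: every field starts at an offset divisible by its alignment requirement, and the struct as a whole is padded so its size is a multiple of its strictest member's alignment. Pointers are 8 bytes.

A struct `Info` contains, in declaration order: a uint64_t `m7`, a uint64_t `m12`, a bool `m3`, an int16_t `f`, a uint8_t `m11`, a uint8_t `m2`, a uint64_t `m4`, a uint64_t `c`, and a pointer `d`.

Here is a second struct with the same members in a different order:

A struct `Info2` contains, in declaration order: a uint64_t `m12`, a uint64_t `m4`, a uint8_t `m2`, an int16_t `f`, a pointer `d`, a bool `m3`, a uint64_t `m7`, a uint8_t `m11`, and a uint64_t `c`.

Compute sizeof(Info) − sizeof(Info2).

0..8  m7  (8B, 8-aligned)
8..16  m12  (8B, 8-aligned)
16..17  m3  (1B, 1-aligned)
17..18  -- padding (1B)
18..20  f  (2B, 2-aligned)
20..21  m11  (1B, 1-aligned)
21..22  m2  (1B, 1-aligned)
22..24  -- padding (2B)
24..32  m4  (8B, 8-aligned)
32..40  c  (8B, 8-aligned)
40..48  d  (8B, 8-aligned)
sizeof = 48, alignof = 8
— Info2 —
0..8  m12  (8B, 8-aligned)
8..16  m4  (8B, 8-aligned)
16..17  m2  (1B, 1-aligned)
17..18  -- padding (1B)
18..20  f  (2B, 2-aligned)
20..24  -- padding (4B)
24..32  d  (8B, 8-aligned)
32..33  m3  (1B, 1-aligned)
33..40  -- padding (7B)
40..48  m7  (8B, 8-aligned)
48..49  m11  (1B, 1-aligned)
49..56  -- padding (7B)
56..64  c  (8B, 8-aligned)
sizeof = 64, alignof = 8
48 − 64 = -16

-16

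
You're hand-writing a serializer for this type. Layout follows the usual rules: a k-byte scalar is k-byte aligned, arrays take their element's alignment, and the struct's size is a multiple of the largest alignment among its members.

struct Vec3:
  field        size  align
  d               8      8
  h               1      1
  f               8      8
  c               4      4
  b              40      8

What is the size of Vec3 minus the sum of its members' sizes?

@0: d [8B, align 8] → 8
@8: h [1B, align 1] → 9
+7 pad (align 8)
@16: f [8B, align 8] → 24
@24: c [4B, align 4] → 28
+4 pad (align 8)
@32: b [40B, align 8] → 72
size 72, align 8
data bytes 61, size 72 → padding 11

11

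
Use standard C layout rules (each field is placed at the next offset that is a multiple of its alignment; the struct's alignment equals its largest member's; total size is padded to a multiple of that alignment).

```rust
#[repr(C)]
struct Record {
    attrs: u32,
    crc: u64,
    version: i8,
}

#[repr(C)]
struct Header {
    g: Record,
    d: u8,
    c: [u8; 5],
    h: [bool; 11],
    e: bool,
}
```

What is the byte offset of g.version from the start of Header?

16

Record: 0..4  attrs  (4B, 4-aligned); 4..8  -- padding (4B); 8..16  crc  (8B, 8-aligned); 16..17  version  (1B, 1-aligned); 17..24  -- tail padding (7B); sizeof = 24, alignof = 8
0..24  g  (24B, 8-aligned)
within Record: version at 16
0 + 16 = 16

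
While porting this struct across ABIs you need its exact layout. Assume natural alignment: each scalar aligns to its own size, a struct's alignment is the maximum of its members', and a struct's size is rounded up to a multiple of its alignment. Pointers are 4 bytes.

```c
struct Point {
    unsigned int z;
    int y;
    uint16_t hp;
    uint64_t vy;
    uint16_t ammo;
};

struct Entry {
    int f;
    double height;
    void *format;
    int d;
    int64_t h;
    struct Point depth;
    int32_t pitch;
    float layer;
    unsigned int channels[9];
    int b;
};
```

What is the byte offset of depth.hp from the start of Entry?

Point: 0..4  z  (4B, 4-aligned); 4..8  y  (4B, 4-aligned); 8..10  hp  (2B, 2-aligned); 10..16  -- padding (6B); 16..24  vy  (8B, 8-aligned); 24..26  ammo  (2B, 2-aligned); 26..32  -- tail padding (6B); sizeof = 32, alignof = 8
0..4  f  (4B, 4-aligned)
4..8  -- padding (4B)
8..16  height  (8B, 8-aligned)
16..20  format  (4B, 4-aligned)
20..24  d  (4B, 4-aligned)
24..32  h  (8B, 8-aligned)
32..64  depth  (32B, 8-aligned)
within Point: hp at 8
32 + 8 = 40

40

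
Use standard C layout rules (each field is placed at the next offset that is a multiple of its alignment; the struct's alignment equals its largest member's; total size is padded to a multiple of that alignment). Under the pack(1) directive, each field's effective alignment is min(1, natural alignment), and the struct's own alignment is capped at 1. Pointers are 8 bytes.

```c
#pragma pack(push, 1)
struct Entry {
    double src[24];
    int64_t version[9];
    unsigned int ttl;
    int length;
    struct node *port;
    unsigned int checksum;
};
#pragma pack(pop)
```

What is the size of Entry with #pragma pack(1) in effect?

284

@0: src [192B, align 1] → 192
@192: version [72B, align 1] → 264
@264: ttl [4B, align 1] → 268
@268: length [4B, align 1] → 272
@272: port [8B, align 1] → 280
@280: checksum [4B, align 1] → 284
size 284, align 1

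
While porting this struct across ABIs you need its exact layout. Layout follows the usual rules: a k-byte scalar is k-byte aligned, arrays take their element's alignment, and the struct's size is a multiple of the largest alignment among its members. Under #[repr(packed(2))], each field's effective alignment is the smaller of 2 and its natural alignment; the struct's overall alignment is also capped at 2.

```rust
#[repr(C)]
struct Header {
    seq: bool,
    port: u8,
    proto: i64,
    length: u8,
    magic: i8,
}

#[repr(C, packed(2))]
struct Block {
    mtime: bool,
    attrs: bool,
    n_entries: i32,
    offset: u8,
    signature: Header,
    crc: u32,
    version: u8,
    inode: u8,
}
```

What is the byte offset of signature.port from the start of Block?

Header: 0..1  seq  (1B, 1-aligned); 1..2  port  (1B, 1-aligned); 2..8  -- padding (6B); 8..16  proto  (8B, 8-aligned); 16..17  length  (1B, 1-aligned); 17..18  magic  (1B, 1-aligned); 18..24  -- tail padding (6B); sizeof = 24, alignof = 8
0..1  mtime  (1B, 1-aligned)
1..2  attrs  (1B, 1-aligned)
2..6  n_entries  (4B, 2-aligned)
6..7  offset  (1B, 1-aligned)
7..8  -- padding (1B)
8..32  signature  (24B, 2-aligned)
within Header: port at 1
8 + 1 = 9

9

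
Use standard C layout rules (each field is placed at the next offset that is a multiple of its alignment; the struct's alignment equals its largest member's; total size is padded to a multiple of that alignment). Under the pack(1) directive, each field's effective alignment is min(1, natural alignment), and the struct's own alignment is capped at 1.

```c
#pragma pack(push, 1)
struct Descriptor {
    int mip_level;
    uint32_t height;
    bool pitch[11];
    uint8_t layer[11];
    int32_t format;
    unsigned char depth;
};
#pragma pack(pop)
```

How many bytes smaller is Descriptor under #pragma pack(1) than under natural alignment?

natural layout:
  mip_level at 0 (size 4, align 4) → ends 4
  height at 4 (size 4, align 4) → ends 8
  pitch at 8 (size 11, align 1) → ends 19
  layer at 19 (size 11, align 1) → ends 30
  pad 2 to align 4 for format
  format at 32 (size 4, align 4) → ends 36
  depth at 36 (size 1, align 1) → ends 37
  tail pad 3 to reach multiple of 4
  total 40 bytes, alignment 4
packed(1) layout:
  mip_level at 0 (size 4, align 1) → ends 4
  height at 4 (size 4, align 1) → ends 8
  pitch at 8 (size 11, align 1) → ends 19
  layer at 19 (size 11, align 1) → ends 30
  format at 30 (size 4, align 1) → ends 34
  depth at 34 (size 1, align 1) → ends 35
  total 35 bytes, alignment 1
40 − 35 = 5

5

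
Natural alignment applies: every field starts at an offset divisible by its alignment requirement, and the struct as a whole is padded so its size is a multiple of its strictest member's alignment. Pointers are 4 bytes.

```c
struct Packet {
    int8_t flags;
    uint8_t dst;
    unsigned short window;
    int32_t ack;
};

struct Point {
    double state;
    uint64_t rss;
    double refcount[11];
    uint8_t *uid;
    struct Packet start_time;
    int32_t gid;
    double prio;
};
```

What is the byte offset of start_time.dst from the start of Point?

109

Packet: @0: flags [1B, align 1] → 1; @1: dst [1B, align 1] → 2; @2: window [2B, align 2] → 4; @4: ack [4B, align 4] → 8; size 8, align 4
@0: state [8B, align 8] → 8
@8: rss [8B, align 8] → 16
@16: refcount [88B, align 8] → 104
@104: uid [4B, align 4] → 108
@108: start_time [8B, align 4] → 116
within Packet: dst at 1
108 + 1 = 109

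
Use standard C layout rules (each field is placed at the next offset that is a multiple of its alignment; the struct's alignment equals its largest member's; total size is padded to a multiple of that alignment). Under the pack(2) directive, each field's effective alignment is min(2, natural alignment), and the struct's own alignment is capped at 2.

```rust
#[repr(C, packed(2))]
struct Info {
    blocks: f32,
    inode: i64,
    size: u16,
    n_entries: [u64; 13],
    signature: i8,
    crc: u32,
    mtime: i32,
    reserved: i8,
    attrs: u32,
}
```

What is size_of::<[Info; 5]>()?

670

blocks at 0 (size 4, align 2) → ends 4
inode at 4 (size 8, align 2) → ends 12
size at 12 (size 2, align 2) → ends 14
n_entries at 14 (size 104, align 2) → ends 118
signature at 118 (size 1, align 1) → ends 119
pad 1 to align 2 for crc
crc at 120 (size 4, align 2) → ends 124
mtime at 124 (size 4, align 2) → ends 128
reserved at 128 (size 1, align 1) → ends 129
pad 1 to align 2 for attrs
attrs at 130 (size 4, align 2) → ends 134
total 134 bytes, alignment 2
array of 5: 5 × 134 = 670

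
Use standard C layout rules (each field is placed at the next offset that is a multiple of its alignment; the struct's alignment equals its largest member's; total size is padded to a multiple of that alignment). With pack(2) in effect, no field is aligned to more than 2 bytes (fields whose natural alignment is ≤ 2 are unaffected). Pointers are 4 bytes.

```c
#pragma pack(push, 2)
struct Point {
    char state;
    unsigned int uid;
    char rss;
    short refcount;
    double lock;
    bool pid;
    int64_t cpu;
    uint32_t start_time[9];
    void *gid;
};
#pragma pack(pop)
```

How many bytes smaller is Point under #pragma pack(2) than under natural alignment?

natural layout:
  0..1  state  (1B, 1-aligned)
  1..4  -- padding (3B)
  4..8  uid  (4B, 4-aligned)
  8..9  rss  (1B, 1-aligned)
  9..10  -- padding (1B)
  10..12  refcount  (2B, 2-aligned)
  12..16  -- padding (4B)
  16..24  lock  (8B, 8-aligned)
  24..25  pid  (1B, 1-aligned)
  25..32  -- padding (7B)
  32..40  cpu  (8B, 8-aligned)
  40..76  start_time  (36B, 4-aligned)
  76..80  gid  (4B, 4-aligned)
  sizeof = 80, alignof = 8
packed(2) layout:
  0..1  state  (1B, 1-aligned)
  1..2  -- padding (1B)
  2..6  uid  (4B, 2-aligned)
  6..7  rss  (1B, 1-aligned)
  7..8  -- padding (1B)
  8..10  refcount  (2B, 2-aligned)
  10..18  lock  (8B, 2-aligned)
  18..19  pid  (1B, 1-aligned)
  19..20  -- padding (1B)
  20..28  cpu  (8B, 2-aligned)
  28..64  start_time  (36B, 2-aligned)
  64..68  gid  (4B, 2-aligned)
  sizeof = 68, alignof = 2
80 − 68 = 12

12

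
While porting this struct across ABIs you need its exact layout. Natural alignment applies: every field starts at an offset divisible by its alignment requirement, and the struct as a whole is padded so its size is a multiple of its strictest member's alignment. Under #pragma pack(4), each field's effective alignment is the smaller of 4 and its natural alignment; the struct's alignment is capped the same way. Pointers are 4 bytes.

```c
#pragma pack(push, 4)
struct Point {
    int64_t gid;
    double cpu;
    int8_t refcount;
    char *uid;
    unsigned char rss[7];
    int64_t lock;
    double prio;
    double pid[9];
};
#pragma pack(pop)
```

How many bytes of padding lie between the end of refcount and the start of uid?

@0: gid [8B, align 4] → 8
@8: cpu [8B, align 4] → 16
@16: refcount [1B, align 1] → 17
+3 pad (align 4)
@20: uid [4B, align 4] → 24

3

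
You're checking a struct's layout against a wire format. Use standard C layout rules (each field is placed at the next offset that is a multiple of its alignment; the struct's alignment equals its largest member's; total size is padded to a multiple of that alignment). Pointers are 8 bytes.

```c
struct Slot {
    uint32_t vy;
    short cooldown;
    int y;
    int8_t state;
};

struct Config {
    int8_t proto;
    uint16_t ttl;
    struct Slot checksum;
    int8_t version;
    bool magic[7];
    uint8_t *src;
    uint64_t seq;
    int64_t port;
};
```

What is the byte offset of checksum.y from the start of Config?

12

Slot: 0..4  vy  (4B, 4-aligned); 4..6  cooldown  (2B, 2-aligned); 6..8  -- padding (2B); 8..12  y  (4B, 4-aligned); 12..13  state  (1B, 1-aligned); 13..16  -- tail padding (3B); sizeof = 16, alignof = 4
0..1  proto  (1B, 1-aligned)
1..2  -- padding (1B)
2..4  ttl  (2B, 2-aligned)
4..20  checksum  (16B, 4-aligned)
within Slot: y at 8
4 + 8 = 12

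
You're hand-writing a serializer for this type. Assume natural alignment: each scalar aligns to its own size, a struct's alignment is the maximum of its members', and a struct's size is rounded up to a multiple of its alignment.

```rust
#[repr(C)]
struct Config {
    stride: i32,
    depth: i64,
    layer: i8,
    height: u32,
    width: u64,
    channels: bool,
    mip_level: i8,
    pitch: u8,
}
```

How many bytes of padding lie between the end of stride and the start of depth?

4

stride at 0 (size 4, align 4) → ends 4
pad 4 to align 8 for depth
depth at 8 (size 8, align 8) → ends 16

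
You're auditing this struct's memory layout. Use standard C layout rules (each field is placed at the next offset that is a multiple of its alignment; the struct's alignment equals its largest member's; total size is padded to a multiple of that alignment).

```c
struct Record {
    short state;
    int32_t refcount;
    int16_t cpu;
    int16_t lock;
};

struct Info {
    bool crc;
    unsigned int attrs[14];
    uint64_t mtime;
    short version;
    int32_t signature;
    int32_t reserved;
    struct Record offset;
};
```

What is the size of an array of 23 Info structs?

Record: 0..2  state  (2B, 2-aligned); 2..4  -- padding (2B); 4..8  refcount  (4B, 4-aligned); 8..10  cpu  (2B, 2-aligned); 10..12  lock  (2B, 2-aligned); sizeof = 12, alignof = 4
0..1  crc  (1B, 1-aligned)
1..4  -- padding (3B)
4..60  attrs  (56B, 4-aligned)
60..64  -- padding (4B)
64..72  mtime  (8B, 8-aligned)
72..74  version  (2B, 2-aligned)
74..76  -- padding (2B)
76..80  signature  (4B, 4-aligned)
80..84  reserved  (4B, 4-aligned)
84..96  offset  (12B, 4-aligned)
sizeof = 96, alignof = 8
array of 23: 23 × 96 = 2208

2208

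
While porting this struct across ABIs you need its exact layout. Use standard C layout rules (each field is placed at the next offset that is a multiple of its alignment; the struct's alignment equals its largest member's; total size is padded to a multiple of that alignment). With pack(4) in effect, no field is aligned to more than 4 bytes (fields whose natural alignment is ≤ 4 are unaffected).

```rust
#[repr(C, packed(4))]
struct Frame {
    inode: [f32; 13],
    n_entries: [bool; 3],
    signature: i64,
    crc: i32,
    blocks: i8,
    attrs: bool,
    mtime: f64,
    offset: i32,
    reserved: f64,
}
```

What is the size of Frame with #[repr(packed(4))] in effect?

@0: inode [52B, align 4] → 52
@52: n_entries [3B, align 1] → 55
+1 pad (align 4)
@56: signature [8B, align 4] → 64
@64: crc [4B, align 4] → 68
@68: blocks [1B, align 1] → 69
@69: attrs [1B, align 1] → 70
+2 pad (align 4)
@72: mtime [8B, align 4] → 80
@80: offset [4B, align 4] → 84
@84: reserved [8B, align 4] → 92
size 92, align 4

92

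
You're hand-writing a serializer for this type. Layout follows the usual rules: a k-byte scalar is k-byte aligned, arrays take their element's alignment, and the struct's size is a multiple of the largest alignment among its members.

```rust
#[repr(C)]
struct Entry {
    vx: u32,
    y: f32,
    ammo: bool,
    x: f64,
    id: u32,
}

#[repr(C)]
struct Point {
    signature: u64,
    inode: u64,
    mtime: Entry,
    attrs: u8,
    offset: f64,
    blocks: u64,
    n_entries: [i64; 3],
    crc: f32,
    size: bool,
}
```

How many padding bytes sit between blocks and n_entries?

0

Entry: vx at 0 (size 4, align 4) → ends 4; y at 4 (size 4, align 4) → ends 8; ammo at 8 (size 1, align 1) → ends 9; pad 7 to align 8 for x; x at 16 (size 8, align 8) → ends 24; id at 24 (size 4, align 4) → ends 28; tail pad 4 to reach multiple of 8; total 32 bytes, alignment 8
signature at 0 (size 8, align 8) → ends 8
inode at 8 (size 8, align 8) → ends 16
mtime at 16 (size 32, align 8) → ends 48
attrs at 48 (size 1, align 1) → ends 49
pad 7 to align 8 for offset
offset at 56 (size 8, align 8) → ends 64
blocks at 64 (size 8, align 8) → ends 72
n_entries at 72 (size 24, align 8) → ends 96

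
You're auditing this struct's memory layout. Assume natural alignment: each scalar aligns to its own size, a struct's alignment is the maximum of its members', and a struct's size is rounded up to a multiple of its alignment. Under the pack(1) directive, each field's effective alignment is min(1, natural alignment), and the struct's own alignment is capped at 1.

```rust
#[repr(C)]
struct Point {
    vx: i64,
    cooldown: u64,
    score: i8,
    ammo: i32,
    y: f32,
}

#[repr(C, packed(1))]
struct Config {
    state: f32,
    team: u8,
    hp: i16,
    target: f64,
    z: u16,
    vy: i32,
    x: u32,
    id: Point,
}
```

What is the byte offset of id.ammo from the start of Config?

45

Point: 0..8  vx  (8B, 8-aligned); 8..16  cooldown  (8B, 8-aligned); 16..17  score  (1B, 1-aligned); 17..20  -- padding (3B); 20..24  ammo  (4B, 4-aligned); 24..28  y  (4B, 4-aligned); 28..32  -- tail padding (4B); sizeof = 32, alignof = 8
0..4  state  (4B, 1-aligned)
4..5  team  (1B, 1-aligned)
5..7  hp  (2B, 1-aligned)
7..15  target  (8B, 1-aligned)
15..17  z  (2B, 1-aligned)
17..21  vy  (4B, 1-aligned)
21..25  x  (4B, 1-aligned)
25..57  id  (32B, 1-aligned)
within Point: ammo at 20
25 + 20 = 45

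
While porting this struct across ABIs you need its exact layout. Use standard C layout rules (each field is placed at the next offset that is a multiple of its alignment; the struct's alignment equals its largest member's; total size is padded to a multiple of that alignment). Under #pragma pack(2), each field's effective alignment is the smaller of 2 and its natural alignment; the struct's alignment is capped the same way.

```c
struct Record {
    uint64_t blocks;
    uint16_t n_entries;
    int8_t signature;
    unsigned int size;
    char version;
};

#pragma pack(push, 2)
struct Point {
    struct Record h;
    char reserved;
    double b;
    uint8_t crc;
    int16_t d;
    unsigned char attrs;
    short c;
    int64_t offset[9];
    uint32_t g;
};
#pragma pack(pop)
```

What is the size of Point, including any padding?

Record: blocks at 0 (size 8, align 8) → ends 8; n_entries at 8 (size 2, align 2) → ends 10; signature at 10 (size 1, align 1) → ends 11; pad 1 to align 4 for size; size at 12 (size 4, align 4) → ends 16; version at 16 (size 1, align 1) → ends 17; tail pad 7 to reach multiple of 8; total 24 bytes, alignment 8
h at 0 (size 24, align 2) → ends 24
reserved at 24 (size 1, align 1) → ends 25
pad 1 to align 2 for b
b at 26 (size 8, align 2) → ends 34
crc at 34 (size 1, align 1) → ends 35
pad 1 to align 2 for d
d at 36 (size 2, align 2) → ends 38
attrs at 38 (size 1, align 1) → ends 39
pad 1 to align 2 for c
c at 40 (size 2, align 2) → ends 42
offset at 42 (size 72, align 2) → ends 114
g at 114 (size 4, align 2) → ends 118
total 118 bytes, alignment 2

118 bytes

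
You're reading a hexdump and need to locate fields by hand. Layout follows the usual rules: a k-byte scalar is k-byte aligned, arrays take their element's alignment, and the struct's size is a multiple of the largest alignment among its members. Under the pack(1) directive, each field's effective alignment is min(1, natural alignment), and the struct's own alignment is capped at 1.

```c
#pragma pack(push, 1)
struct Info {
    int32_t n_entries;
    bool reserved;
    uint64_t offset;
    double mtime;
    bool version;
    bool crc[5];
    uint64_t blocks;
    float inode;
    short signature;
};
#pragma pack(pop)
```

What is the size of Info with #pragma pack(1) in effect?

41

n_entries at 0 (size 4, align 1) → ends 4
reserved at 4 (size 1, align 1) → ends 5
offset at 5 (size 8, align 1) → ends 13
mtime at 13 (size 8, align 1) → ends 21
version at 21 (size 1, align 1) → ends 22
crc at 22 (size 5, align 1) → ends 27
blocks at 27 (size 8, align 1) → ends 35
inode at 35 (size 4, align 1) → ends 39
signature at 39 (size 2, align 1) → ends 41
total 41 bytes, alignment 1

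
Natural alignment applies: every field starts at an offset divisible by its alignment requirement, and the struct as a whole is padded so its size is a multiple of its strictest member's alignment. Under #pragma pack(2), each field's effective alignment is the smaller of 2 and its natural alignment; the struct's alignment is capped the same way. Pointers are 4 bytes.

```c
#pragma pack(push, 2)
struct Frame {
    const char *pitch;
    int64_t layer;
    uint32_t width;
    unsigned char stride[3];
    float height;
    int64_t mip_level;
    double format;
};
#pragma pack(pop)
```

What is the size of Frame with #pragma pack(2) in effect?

pitch at 0 (size 4, align 2) → ends 4
layer at 4 (size 8, align 2) → ends 12
width at 12 (size 4, align 2) → ends 16
stride at 16 (size 3, align 1) → ends 19
pad 1 to align 2 for height
height at 20 (size 4, align 2) → ends 24
mip_level at 24 (size 8, align 2) → ends 32
format at 32 (size 8, align 2) → ends 40
total 40 bytes, alignment 2

40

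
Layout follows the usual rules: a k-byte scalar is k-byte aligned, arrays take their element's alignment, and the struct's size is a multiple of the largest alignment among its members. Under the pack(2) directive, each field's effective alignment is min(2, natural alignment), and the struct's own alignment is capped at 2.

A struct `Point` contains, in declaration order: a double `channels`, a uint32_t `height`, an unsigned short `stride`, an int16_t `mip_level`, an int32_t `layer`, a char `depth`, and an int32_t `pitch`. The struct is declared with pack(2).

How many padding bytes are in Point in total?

1

0..8  channels  (8B, 2-aligned)
8..12  height  (4B, 2-aligned)
12..14  stride  (2B, 2-aligned)
14..16  mip_level  (2B, 2-aligned)
16..20  layer  (4B, 2-aligned)
20..21  depth  (1B, 1-aligned)
21..22  -- padding (1B)
22..26  pitch  (4B, 2-aligned)
sizeof = 26, alignof = 2
data bytes 25, size 26 → padding 1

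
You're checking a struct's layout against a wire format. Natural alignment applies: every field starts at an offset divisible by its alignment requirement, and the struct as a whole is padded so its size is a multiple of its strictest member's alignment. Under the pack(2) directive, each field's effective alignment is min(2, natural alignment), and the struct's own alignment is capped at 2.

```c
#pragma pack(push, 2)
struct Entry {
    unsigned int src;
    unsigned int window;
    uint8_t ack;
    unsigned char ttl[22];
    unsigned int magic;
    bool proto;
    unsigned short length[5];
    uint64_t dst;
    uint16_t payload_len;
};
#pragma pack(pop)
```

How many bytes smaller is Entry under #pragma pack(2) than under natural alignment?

natural layout:
  @0: src [4B, align 4] → 4
  @4: window [4B, align 4] → 8
  @8: ack [1B, align 1] → 9
  @9: ttl [22B, align 1] → 31
  +1 pad (align 4)
  @32: magic [4B, align 4] → 36
  @36: proto [1B, align 1] → 37
  +1 pad (align 2)
  @38: length [10B, align 2] → 48
  @48: dst [8B, align 8] → 56
  @56: payload_len [2B, align 2] → 58
  +6 tail pad (align 8)
  size 64, align 8
packed(2) layout:
  @0: src [4B, align 2] → 4
  @4: window [4B, align 2] → 8
  @8: ack [1B, align 1] → 9
  @9: ttl [22B, align 1] → 31
  +1 pad (align 2)
  @32: magic [4B, align 2] → 36
  @36: proto [1B, align 1] → 37
  +1 pad (align 2)
  @38: length [10B, align 2] → 48
  @48: dst [8B, align 2] → 56
  @56: payload_len [2B, align 2] → 58
  size 58, align 2
64 − 58 = 6

6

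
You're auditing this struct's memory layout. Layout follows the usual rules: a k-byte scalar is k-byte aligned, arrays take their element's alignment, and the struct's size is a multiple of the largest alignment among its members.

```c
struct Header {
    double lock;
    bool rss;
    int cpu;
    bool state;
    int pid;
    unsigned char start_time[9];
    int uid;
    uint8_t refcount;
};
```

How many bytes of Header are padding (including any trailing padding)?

@0: lock [8B, align 8] → 8
@8: rss [1B, align 1] → 9
+3 pad (align 4)
@12: cpu [4B, align 4] → 16
@16: state [1B, align 1] → 17
+3 pad (align 4)
@20: pid [4B, align 4] → 24
@24: start_time [9B, align 1] → 33
+3 pad (align 4)
@36: uid [4B, align 4] → 40
@40: refcount [1B, align 1] → 41
+7 tail pad (align 8)
size 48, align 8
data bytes 32, size 48 → padding 16

16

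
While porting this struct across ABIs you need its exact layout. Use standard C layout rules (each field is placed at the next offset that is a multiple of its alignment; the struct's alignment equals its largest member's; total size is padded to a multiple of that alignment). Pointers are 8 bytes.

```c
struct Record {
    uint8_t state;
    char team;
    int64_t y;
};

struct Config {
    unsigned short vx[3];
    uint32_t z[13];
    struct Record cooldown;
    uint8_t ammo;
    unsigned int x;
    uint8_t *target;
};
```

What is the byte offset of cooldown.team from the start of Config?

Record: @0: state [1B, align 1] → 1; @1: team [1B, align 1] → 2; +6 pad (align 8); @8: y [8B, align 8] → 16; size 16, align 8
@0: vx [6B, align 2] → 6
+2 pad (align 4)
@8: z [52B, align 4] → 60
+4 pad (align 8)
@64: cooldown [16B, align 8] → 80
within Record: team at 1
64 + 1 = 65

65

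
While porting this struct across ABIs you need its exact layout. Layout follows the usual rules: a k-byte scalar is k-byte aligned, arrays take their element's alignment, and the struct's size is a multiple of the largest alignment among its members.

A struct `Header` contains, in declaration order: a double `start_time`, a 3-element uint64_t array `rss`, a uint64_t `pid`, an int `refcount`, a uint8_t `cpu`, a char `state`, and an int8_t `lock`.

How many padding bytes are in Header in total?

0..8  start_time  (8B, 8-aligned)
8..32  rss  (24B, 8-aligned)
32..40  pid  (8B, 8-aligned)
40..44  refcount  (4B, 4-aligned)
44..45  cpu  (1B, 1-aligned)
45..46  state  (1B, 1-aligned)
46..47  lock  (1B, 1-aligned)
47..48  -- tail padding (1B)
sizeof = 48, alignof = 8
data bytes 47, size 48 → padding 1

1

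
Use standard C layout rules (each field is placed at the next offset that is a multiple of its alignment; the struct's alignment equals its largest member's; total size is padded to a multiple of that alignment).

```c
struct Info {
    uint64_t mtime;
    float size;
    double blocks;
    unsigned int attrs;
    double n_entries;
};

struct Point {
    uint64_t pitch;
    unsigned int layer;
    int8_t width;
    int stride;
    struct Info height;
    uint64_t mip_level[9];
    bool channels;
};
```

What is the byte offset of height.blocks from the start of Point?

Info: mtime at 0 (size 8, align 8) → ends 8; size at 8 (size 4, align 4) → ends 12; pad 4 to align 8 for blocks; blocks at 16 (size 8, align 8) → ends 24; attrs at 24 (size 4, align 4) → ends 28; pad 4 to align 8 for n_entries; n_entries at 32 (size 8, align 8) → ends 40; total 40 bytes, alignment 8
pitch at 0 (size 8, align 8) → ends 8
layer at 8 (size 4, align 4) → ends 12
width at 12 (size 1, align 1) → ends 13
pad 3 to align 4 for stride
stride at 16 (size 4, align 4) → ends 20
pad 4 to align 8 for height
height at 24 (size 40, align 8) → ends 64
within Info: blocks at 16
24 + 16 = 40

40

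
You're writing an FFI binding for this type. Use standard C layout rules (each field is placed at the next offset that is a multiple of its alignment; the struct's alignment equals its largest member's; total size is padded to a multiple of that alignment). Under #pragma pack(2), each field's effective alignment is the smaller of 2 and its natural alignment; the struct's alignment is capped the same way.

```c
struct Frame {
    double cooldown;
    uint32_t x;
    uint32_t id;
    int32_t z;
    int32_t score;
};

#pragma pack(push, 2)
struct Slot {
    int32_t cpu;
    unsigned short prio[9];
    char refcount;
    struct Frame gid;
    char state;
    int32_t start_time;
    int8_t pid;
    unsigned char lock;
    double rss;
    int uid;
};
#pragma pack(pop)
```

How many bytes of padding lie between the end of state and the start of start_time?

Frame: 0..8  cooldown  (8B, 8-aligned); 8..12  x  (4B, 4-aligned); 12..16  id  (4B, 4-aligned); 16..20  z  (4B, 4-aligned); 20..24  score  (4B, 4-aligned); sizeof = 24, alignof = 8
0..4  cpu  (4B, 2-aligned)
4..22  prio  (18B, 2-aligned)
22..23  refcount  (1B, 1-aligned)
23..24  -- padding (1B)
24..48  gid  (24B, 2-aligned)
48..49  state  (1B, 1-aligned)
49..50  -- padding (1B)
50..54  start_time  (4B, 2-aligned)

1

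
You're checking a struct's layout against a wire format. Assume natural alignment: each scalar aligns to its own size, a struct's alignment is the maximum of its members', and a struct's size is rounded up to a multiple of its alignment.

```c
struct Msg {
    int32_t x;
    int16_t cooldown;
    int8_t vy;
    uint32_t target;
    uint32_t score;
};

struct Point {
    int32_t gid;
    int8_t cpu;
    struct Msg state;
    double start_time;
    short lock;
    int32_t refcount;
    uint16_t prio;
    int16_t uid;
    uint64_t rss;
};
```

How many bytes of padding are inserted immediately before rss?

4

Msg: @0: x [4B, align 4] → 4; @4: cooldown [2B, align 2] → 6; @6: vy [1B, align 1] → 7; +1 pad (align 4); @8: target [4B, align 4] → 12; @12: score [4B, align 4] → 16; size 16, align 4
@0: gid [4B, align 4] → 4
@4: cpu [1B, align 1] → 5
+3 pad (align 4)
@8: state [16B, align 4] → 24
@24: start_time [8B, align 8] → 32
@32: lock [2B, align 2] → 34
+2 pad (align 4)
@36: refcount [4B, align 4] → 40
@40: prio [2B, align 2] → 42
@42: uid [2B, align 2] → 44
+4 pad (align 8)
@48: rss [8B, align 8] → 56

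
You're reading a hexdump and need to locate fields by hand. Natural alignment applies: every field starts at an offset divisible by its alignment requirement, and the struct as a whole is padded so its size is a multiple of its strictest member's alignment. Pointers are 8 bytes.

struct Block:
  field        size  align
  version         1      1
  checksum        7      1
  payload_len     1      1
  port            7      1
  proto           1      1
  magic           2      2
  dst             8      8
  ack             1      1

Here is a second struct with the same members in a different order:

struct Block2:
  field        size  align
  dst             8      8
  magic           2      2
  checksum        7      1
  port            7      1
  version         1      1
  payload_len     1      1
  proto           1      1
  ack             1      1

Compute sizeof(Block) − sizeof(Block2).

8

version at 0 (size 1, align 1) → ends 1
checksum at 1 (size 7, align 1) → ends 8
payload_len at 8 (size 1, align 1) → ends 9
port at 9 (size 7, align 1) → ends 16
proto at 16 (size 1, align 1) → ends 17
pad 1 to align 2 for magic
magic at 18 (size 2, align 2) → ends 20
pad 4 to align 8 for dst
dst at 24 (size 8, align 8) → ends 32
ack at 32 (size 1, align 1) → ends 33
tail pad 7 to reach multiple of 8
total 40 bytes, alignment 8
— Block2 —
dst at 0 (size 8, align 8) → ends 8
magic at 8 (size 2, align 2) → ends 10
checksum at 10 (size 7, align 1) → ends 17
port at 17 (size 7, align 1) → ends 24
version at 24 (size 1, align 1) → ends 25
payload_len at 25 (size 1, align 1) → ends 26
proto at 26 (size 1, align 1) → ends 27
ack at 27 (size 1, align 1) → ends 28
tail pad 4 to reach multiple of 8
total 32 bytes, alignment 8
40 − 32 = 8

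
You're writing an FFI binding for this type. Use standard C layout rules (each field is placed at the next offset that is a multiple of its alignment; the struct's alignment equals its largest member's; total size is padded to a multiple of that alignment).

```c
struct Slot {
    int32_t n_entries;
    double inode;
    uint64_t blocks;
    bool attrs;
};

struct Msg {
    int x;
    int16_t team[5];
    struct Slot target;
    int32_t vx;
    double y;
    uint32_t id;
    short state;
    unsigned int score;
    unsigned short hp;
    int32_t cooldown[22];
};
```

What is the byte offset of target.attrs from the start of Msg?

40

Slot: n_entries at 0 (size 4, align 4) → ends 4; pad 4 to align 8 for inode; inode at 8 (size 8, align 8) → ends 16; blocks at 16 (size 8, align 8) → ends 24; attrs at 24 (size 1, align 1) → ends 25; tail pad 7 to reach multiple of 8; total 32 bytes, alignment 8
x at 0 (size 4, align 4) → ends 4
team at 4 (size 10, align 2) → ends 14
pad 2 to align 8 for target
target at 16 (size 32, align 8) → ends 48
within Slot: attrs at 24
16 + 24 = 40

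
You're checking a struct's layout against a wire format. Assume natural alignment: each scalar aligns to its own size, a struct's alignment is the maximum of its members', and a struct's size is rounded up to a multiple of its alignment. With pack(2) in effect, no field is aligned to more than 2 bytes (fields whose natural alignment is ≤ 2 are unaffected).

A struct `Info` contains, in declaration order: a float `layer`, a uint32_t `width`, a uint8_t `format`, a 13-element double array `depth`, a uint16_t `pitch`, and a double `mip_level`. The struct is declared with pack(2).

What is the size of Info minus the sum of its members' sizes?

1

@0: layer [4B, align 2] → 4
@4: width [4B, align 2] → 8
@8: format [1B, align 1] → 9
+1 pad (align 2)
@10: depth [104B, align 2] → 114
@114: pitch [2B, align 2] → 116
@116: mip_level [8B, align 2] → 124
size 124, align 2
data bytes 123, size 124 → padding 1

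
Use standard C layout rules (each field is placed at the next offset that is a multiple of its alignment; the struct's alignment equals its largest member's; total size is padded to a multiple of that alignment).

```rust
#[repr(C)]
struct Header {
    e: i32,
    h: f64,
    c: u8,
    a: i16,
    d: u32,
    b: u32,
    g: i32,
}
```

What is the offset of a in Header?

18

0..4  e  (4B, 4-aligned)
4..8  -- padding (4B)
8..16  h  (8B, 8-aligned)
16..17  c  (1B, 1-aligned)
17..18  -- padding (1B)
18..20  a  (2B, 2-aligned)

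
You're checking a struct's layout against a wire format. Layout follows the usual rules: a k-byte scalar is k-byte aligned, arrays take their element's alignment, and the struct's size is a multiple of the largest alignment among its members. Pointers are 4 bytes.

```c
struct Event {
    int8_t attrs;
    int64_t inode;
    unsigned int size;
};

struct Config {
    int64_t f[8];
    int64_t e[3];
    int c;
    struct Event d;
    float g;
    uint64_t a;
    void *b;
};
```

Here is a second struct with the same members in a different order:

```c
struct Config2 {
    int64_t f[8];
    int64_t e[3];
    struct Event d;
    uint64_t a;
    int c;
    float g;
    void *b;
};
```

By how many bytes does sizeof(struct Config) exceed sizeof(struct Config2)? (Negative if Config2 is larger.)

8

Event: attrs at 0 (size 1, align 1) → ends 1; pad 7 to align 8 for inode; inode at 8 (size 8, align 8) → ends 16; size at 16 (size 4, align 4) → ends 20; tail pad 4 to reach multiple of 8; total 24 bytes, alignment 8
f at 0 (size 64, align 8) → ends 64
e at 64 (size 24, align 8) → ends 88
c at 88 (size 4, align 4) → ends 92
pad 4 to align 8 for d
d at 96 (size 24, align 8) → ends 120
g at 120 (size 4, align 4) → ends 124
pad 4 to align 8 for a
a at 128 (size 8, align 8) → ends 136
b at 136 (size 4, align 4) → ends 140
tail pad 4 to reach multiple of 8
total 144 bytes, alignment 8
— Config2 —
f at 0 (size 64, align 8) → ends 64
e at 64 (size 24, align 8) → ends 88
d at 88 (size 24, align 8) → ends 112
a at 112 (size 8, align 8) → ends 120
c at 120 (size 4, align 4) → ends 124
g at 124 (size 4, align 4) → ends 128
b at 128 (size 4, align 4) → ends 132
tail pad 4 to reach multiple of 8
total 136 bytes, alignment 8
144 − 136 = 8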